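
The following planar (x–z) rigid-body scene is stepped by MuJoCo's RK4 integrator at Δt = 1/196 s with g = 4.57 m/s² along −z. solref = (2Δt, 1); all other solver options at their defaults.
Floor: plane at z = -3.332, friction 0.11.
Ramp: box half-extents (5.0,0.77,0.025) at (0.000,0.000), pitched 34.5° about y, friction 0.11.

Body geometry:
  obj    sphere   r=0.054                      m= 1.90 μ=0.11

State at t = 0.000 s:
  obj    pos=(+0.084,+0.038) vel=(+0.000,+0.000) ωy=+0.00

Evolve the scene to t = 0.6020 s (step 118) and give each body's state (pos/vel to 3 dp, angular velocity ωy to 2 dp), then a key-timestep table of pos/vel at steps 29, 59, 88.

State at t = 0.6020 s:
  obj    pos=(+0.409,-0.185) vel=(+1.079,-0.741) ωy=+11.55

Key-timestep trajectory:
   step    t(s)  obj.x    obj.z    obj.vx   obj.vz 
     29  0.1480   +0.104  +0.025  +0.265  -0.183
     59  0.3010   +0.165  -0.018  +0.543  -0.363
     88  0.4490   +0.265  -0.086  +0.811  -0.540


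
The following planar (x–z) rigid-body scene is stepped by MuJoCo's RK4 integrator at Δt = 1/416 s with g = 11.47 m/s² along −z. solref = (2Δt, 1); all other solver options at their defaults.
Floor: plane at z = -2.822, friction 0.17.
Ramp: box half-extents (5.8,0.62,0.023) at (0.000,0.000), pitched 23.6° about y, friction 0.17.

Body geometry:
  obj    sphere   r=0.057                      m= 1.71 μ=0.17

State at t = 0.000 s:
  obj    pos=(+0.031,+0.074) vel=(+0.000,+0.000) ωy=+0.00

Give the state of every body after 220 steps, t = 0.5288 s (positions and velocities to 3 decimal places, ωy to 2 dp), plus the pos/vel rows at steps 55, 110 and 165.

State at t = 0.5288 s:
  obj    pos=(+0.451,-0.110) vel=(+1.590,-0.695) ωy=+30.42

Key-timestep trajectory:
   step    t(s)  obj.x    obj.z    obj.vx   obj.vz 
     55  0.1322   +0.057  +0.062  +0.398  -0.174
    110  0.2644   +0.136  +0.028  +0.795  -0.347
    165  0.3966   +0.267  -0.030  +1.192  -0.521


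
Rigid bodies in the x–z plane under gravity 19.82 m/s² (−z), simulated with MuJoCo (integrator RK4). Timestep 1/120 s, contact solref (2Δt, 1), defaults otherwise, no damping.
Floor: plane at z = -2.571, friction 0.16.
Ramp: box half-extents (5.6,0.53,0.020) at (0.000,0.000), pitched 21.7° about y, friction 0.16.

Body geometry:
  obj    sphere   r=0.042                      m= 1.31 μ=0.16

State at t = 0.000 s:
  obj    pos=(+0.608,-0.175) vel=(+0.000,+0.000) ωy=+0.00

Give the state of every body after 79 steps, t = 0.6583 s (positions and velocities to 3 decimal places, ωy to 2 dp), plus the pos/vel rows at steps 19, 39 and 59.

State at t = 0.6583 s:
  obj    pos=(+1.662,-0.595) vel=(+3.202,-1.274) ωy=+81.99

Key-timestep trajectory:
   step    t(s)  obj.x    obj.z    obj.vx   obj.vz 
     19  0.1583   +0.669  -0.200  +0.771  -0.307
     39  0.3250   +0.865  -0.277  +1.581  -0.629
     59  0.4917   +1.196  -0.409  +2.392  -0.952


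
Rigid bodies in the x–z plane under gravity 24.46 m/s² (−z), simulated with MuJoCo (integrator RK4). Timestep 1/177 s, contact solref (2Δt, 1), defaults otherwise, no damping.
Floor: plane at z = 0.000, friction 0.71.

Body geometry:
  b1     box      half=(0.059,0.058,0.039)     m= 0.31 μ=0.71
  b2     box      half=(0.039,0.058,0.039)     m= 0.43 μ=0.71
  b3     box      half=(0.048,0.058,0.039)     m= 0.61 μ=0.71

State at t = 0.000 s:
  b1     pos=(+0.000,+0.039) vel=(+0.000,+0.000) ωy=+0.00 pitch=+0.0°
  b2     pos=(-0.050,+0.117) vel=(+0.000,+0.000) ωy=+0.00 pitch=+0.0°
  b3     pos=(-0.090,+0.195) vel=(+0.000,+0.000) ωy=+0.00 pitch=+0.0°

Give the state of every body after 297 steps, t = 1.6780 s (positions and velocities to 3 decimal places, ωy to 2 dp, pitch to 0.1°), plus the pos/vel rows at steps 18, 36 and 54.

State at t = 1.6780 s:
  b1     pos=(+0.001,+0.039) vel=(+0.000,+0.000) ωy=+0.00 pitch=+0.0°
  b2     pos=(-0.104,+0.039) vel=(+0.000,+0.000) ωy=+0.00 pitch=-90.0°
  b3     pos=(-0.217,+0.048) vel=(+0.000,+0.000) ωy=+0.00 pitch=-90.0°

Key-timestep trajectory:
   step    t(s)  b1.x    b1.z    b1.vx   b1.vz   b2.x    b2.z    b2.vx   b2.vz   b3.x    b3.z    b3.vx   b3.vz 
     18  0.1017   +0.000  +0.039  +0.004  +0.000   -0.058  +0.118  -0.189  +0.006   -0.114  +0.185  -0.528  -0.265
     36  0.2034   +0.001  +0.039  +0.000  +0.001   -0.096  +0.093  -0.502  -0.934   -0.193  +0.081  -0.859  -2.112
     54  0.3051   +0.001  +0.039  +0.000  +0.000   -0.104  +0.039  -0.028  +0.011   -0.221  +0.051  +0.239  -0.159


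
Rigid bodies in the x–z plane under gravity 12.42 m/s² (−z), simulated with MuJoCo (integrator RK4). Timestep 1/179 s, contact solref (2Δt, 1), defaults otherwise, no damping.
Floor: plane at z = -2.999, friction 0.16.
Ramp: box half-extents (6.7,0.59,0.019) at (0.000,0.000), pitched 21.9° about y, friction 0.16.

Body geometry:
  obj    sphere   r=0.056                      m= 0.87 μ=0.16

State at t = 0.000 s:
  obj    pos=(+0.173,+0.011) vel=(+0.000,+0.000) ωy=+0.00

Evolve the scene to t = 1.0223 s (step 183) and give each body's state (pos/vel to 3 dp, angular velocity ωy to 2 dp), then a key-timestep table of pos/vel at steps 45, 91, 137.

State at t = 1.0223 s:
  obj    pos=(+1.778,-0.634) vel=(+3.139,-1.262) ωy=+60.39

Key-timestep trajectory:
   step    t(s)  obj.x    obj.z    obj.vx   obj.vz 
     45  0.2514   +0.270  -0.028  +0.772  -0.310
     91  0.5084   +0.570  -0.148  +1.561  -0.628
    137  0.7654   +1.073  -0.350  +2.350  -0.945


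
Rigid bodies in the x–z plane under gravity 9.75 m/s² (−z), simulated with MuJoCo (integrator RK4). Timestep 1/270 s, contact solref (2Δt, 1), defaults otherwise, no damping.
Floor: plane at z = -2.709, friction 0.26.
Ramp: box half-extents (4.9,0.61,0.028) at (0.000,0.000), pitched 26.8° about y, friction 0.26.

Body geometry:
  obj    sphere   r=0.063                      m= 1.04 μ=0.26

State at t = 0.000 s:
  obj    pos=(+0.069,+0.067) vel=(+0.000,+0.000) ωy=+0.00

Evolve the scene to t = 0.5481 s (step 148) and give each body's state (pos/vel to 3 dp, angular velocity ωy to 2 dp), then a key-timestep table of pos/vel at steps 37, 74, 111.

State at t = 0.5481 s:
  obj    pos=(+0.490,-0.146) vel=(+1.536,-0.776) ωy=+27.31

Key-timestep trajectory:
   step    t(s)  obj.x    obj.z    obj.vx   obj.vz 
     37  0.1370   +0.095  +0.054  +0.384  -0.194
     74  0.2741   +0.174  +0.014  +0.768  -0.388
    111  0.4111   +0.306  -0.053  +1.152  -0.582


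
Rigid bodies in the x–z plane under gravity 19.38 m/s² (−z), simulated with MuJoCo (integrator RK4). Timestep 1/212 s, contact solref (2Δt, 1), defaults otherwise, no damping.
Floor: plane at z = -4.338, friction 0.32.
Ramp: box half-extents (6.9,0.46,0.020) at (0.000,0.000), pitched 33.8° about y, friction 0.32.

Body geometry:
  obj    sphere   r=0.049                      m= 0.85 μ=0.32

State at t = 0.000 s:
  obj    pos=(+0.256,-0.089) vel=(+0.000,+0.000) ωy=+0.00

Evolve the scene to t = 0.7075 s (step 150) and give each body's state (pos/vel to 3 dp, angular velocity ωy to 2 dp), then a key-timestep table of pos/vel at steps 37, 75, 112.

State at t = 0.7075 s:
  obj    pos=(+1.858,-1.161) vel=(+4.528,-3.031) ωy=+111.16

Key-timestep trajectory:
   step    t(s)  obj.x    obj.z    obj.vx   obj.vz 
     37  0.1745   +0.354  -0.154  +1.117  -0.748
     75  0.3538   +0.657  -0.357  +2.264  -1.516
    112  0.5283   +1.149  -0.686  +3.381  -2.263


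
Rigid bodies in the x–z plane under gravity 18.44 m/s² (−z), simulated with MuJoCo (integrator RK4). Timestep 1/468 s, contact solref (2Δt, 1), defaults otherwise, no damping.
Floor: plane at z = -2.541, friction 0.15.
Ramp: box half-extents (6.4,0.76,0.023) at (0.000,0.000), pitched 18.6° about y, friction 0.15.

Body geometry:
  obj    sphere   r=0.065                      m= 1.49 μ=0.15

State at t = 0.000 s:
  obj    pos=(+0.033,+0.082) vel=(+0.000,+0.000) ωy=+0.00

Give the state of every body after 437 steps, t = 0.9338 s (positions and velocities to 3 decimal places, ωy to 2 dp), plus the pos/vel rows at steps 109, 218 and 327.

State at t = 0.9338 s:
  obj    pos=(+1.769,-0.502) vel=(+3.718,-1.251) ωy=+60.35

Key-timestep trajectory:
   step    t(s)  obj.x    obj.z    obj.vx   obj.vz 
    109  0.2329   +0.141  +0.045  +0.927  -0.312
    218  0.4658   +0.465  -0.064  +1.855  -0.624
    327  0.6987   +1.005  -0.245  +2.782  -0.936


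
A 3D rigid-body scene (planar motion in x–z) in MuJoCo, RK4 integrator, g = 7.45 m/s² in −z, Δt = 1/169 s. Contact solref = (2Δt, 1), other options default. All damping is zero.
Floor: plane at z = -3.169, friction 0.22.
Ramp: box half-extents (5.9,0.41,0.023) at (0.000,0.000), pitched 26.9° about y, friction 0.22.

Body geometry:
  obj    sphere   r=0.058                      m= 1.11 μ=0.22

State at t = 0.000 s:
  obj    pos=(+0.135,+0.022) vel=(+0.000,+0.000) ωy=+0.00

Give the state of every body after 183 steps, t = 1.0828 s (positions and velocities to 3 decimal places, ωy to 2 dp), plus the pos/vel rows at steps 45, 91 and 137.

State at t = 1.0828 s:
  obj    pos=(+1.394,-0.616) vel=(+2.325,-1.180) ωy=+44.94

Key-timestep trajectory:
   step    t(s)  obj.x    obj.z    obj.vx   obj.vz 
     45  0.2663   +0.211  -0.016  +0.572  -0.290
     91  0.5385   +0.447  -0.136  +1.156  -0.587
    137  0.8107   +0.841  -0.336  +1.741  -0.883


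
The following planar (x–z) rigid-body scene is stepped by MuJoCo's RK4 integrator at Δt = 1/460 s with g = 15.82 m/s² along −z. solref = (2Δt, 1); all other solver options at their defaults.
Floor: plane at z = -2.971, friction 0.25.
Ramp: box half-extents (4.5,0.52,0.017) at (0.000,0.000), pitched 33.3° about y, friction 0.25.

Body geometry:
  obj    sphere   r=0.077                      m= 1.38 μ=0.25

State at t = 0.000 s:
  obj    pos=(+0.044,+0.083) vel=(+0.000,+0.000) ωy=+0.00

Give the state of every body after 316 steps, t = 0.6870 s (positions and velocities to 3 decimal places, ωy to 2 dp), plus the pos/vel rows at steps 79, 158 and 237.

State at t = 0.6870 s:
  obj    pos=(+1.268,-0.720) vel=(+3.562,-2.340) ωy=+55.34

Key-timestep trajectory:
   step    t(s)  obj.x    obj.z    obj.vx   obj.vz 
     79  0.1717   +0.121  +0.033  +0.891  -0.585
    158  0.3435   +0.350  -0.118  +1.781  -1.170
    237  0.5152   +0.733  -0.369  +2.672  -1.755


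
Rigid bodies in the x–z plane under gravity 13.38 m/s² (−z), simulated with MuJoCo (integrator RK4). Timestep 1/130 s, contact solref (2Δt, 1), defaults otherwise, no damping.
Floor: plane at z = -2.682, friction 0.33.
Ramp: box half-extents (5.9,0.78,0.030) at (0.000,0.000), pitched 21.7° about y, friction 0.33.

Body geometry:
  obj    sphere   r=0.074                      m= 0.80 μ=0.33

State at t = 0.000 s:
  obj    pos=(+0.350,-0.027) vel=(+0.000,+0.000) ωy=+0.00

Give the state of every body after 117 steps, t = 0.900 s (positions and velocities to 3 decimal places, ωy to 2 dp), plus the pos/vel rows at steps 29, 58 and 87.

State at t = 0.900 s:
  obj    pos=(+1.680,-0.557) vel=(+2.955,-1.176) ωy=+42.97

Key-timestep trajectory:
   step    t(s)  obj.x    obj.z    obj.vx   obj.vz 
     29  0.2231   +0.432  -0.060  +0.733  -0.292
     58  0.4462   +0.677  -0.157  +1.465  -0.583
     87  0.6692   +1.085  -0.320  +2.197  -0.874


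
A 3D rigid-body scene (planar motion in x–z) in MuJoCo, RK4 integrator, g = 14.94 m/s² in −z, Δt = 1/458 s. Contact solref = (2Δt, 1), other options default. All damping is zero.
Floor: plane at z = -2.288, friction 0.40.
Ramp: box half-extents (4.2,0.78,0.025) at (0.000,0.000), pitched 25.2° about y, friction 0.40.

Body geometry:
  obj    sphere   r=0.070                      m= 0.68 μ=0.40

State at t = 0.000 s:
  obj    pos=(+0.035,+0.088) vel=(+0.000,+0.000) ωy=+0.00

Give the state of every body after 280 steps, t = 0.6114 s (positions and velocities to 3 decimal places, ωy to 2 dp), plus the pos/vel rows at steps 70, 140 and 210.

State at t = 0.6114 s:
  obj    pos=(+0.804,-0.273) vel=(+2.513,-1.183) ωy=+39.68

Key-timestep trajectory:
   step    t(s)  obj.x    obj.z    obj.vx   obj.vz 
     70  0.1528   +0.083  +0.066  +0.628  -0.296
    140  0.3057   +0.227  -0.002  +1.257  -0.591
    210  0.4585   +0.467  -0.115  +1.885  -0.887


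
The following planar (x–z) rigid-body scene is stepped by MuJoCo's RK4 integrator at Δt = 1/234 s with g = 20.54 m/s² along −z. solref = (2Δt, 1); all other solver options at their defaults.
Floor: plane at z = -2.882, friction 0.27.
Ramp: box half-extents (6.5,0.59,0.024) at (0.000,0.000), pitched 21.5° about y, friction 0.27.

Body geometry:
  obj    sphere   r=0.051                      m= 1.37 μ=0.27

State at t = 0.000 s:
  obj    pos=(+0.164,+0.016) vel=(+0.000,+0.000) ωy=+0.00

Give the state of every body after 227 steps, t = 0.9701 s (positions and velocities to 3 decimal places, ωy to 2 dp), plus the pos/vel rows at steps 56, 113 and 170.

State at t = 0.9701 s:
  obj    pos=(+2.518,-0.911) vel=(+4.853,-1.912) ωy=+102.27

Key-timestep trajectory:
   step    t(s)  obj.x    obj.z    obj.vx   obj.vz 
     56  0.2393   +0.307  -0.040  +1.198  -0.472
    113  0.4829   +0.747  -0.214  +2.416  -0.952
    170  0.7265   +1.484  -0.504  +3.635  -1.432


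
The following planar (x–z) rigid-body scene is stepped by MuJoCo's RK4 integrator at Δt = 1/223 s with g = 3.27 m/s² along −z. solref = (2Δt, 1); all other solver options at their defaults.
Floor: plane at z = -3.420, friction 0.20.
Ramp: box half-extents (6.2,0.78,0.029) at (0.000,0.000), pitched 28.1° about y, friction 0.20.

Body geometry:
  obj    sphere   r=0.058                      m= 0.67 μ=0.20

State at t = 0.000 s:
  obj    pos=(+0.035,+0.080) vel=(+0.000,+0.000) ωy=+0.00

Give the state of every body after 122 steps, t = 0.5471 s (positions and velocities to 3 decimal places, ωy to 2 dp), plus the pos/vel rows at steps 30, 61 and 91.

State at t = 0.5471 s:
  obj    pos=(+0.180,+0.002) vel=(+0.531,-0.284) ωy=+10.37

Key-timestep trajectory:
   step    t(s)  obj.x    obj.z    obj.vx   obj.vz 
     30  0.1345   +0.044  +0.075  +0.131  -0.070
     61  0.2735   +0.071  +0.061  +0.266  -0.142
     91  0.4081   +0.116  +0.037  +0.396  -0.212


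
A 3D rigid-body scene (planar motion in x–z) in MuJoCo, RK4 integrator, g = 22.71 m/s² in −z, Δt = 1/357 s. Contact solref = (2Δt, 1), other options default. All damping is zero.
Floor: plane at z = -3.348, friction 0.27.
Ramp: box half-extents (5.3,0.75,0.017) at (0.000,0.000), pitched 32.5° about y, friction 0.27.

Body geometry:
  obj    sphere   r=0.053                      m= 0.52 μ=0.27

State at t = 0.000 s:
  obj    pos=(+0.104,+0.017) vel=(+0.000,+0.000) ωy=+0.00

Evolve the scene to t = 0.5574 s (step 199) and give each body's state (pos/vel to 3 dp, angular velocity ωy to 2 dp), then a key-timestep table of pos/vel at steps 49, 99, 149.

State at t = 0.5574 s:
  obj    pos=(+1.246,-0.711) vel=(+4.098,-2.611) ωy=+91.64

Key-timestep trajectory:
   step    t(s)  obj.x    obj.z    obj.vx   obj.vz 
     49  0.1373   +0.173  -0.027  +1.009  -0.643
     99  0.2773   +0.387  -0.163  +2.039  -1.299
    149  0.4174   +0.744  -0.391  +3.068  -1.955


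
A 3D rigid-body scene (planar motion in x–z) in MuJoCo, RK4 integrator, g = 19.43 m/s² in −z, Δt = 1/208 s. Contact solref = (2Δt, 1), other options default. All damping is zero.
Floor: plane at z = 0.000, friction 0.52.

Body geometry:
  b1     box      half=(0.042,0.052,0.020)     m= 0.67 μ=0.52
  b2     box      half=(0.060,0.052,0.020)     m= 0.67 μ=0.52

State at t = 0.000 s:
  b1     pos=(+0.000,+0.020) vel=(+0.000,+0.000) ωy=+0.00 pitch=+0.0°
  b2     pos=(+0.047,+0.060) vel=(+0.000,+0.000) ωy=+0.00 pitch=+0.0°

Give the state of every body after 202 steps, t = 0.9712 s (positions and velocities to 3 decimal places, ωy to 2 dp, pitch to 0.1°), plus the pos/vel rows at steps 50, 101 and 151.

State at t = 0.9712 s:
  b1     pos=(-0.001,+0.020) vel=(-0.001,+0.000) ωy=+0.00 pitch=+0.0°
  b2     pos=(+0.058,+0.052) vel=(+0.001,-0.001) ωy=-0.03 pitch=+37.4°

Key-timestep trajectory:
   step    t(s)  b1.x    b1.z    b1.vx   b1.vz   b2.x    b2.z    b2.vx   b2.vz 
     50  0.2404   +0.000  +0.020  +0.000  +0.000   +0.058  +0.053  -0.011  +0.008
    101  0.4856   +0.000  +0.020  -0.001  +0.000   +0.058  +0.053  +0.001  -0.001
    151  0.7260   +0.000  +0.020  -0.001  +0.000   +0.058  +0.053  +0.001  -0.001


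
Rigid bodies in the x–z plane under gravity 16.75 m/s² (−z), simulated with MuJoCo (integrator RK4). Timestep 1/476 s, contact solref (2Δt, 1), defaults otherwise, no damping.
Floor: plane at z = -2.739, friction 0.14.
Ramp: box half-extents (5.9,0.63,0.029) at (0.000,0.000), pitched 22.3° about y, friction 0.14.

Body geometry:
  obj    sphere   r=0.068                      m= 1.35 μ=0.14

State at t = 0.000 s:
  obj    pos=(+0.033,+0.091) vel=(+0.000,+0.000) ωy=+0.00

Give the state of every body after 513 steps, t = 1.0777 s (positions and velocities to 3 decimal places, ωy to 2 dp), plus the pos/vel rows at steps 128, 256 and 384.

State at t = 1.0777 s:
  obj    pos=(+2.473,-0.909) vel=(+4.527,-1.857) ωy=+71.95

Key-timestep trajectory:
   step    t(s)  obj.x    obj.z    obj.vx   obj.vz 
    128  0.2689   +0.185  +0.029  +1.130  -0.463
    256  0.5378   +0.641  -0.158  +2.259  -0.927
    384  0.8067   +1.400  -0.469  +3.389  -1.390


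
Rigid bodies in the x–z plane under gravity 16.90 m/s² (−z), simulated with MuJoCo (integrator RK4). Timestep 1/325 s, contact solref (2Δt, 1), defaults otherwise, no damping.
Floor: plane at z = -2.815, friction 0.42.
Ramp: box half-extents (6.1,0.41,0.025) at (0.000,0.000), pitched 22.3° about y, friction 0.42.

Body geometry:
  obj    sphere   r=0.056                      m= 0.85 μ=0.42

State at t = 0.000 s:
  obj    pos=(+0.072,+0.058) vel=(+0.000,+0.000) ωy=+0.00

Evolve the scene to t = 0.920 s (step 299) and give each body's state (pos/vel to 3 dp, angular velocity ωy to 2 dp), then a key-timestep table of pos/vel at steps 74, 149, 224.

State at t = 0.920 s:
  obj    pos=(+1.866,-0.678) vel=(+3.899,-1.599) ωy=+75.25

Key-timestep trajectory:
   step    t(s)  obj.x    obj.z    obj.vx   obj.vz 
     74  0.2277   +0.182  +0.013  +0.965  -0.396
    149  0.4585   +0.517  -0.125  +1.943  -0.797
    224  0.6892   +1.079  -0.355  +2.921  -1.198


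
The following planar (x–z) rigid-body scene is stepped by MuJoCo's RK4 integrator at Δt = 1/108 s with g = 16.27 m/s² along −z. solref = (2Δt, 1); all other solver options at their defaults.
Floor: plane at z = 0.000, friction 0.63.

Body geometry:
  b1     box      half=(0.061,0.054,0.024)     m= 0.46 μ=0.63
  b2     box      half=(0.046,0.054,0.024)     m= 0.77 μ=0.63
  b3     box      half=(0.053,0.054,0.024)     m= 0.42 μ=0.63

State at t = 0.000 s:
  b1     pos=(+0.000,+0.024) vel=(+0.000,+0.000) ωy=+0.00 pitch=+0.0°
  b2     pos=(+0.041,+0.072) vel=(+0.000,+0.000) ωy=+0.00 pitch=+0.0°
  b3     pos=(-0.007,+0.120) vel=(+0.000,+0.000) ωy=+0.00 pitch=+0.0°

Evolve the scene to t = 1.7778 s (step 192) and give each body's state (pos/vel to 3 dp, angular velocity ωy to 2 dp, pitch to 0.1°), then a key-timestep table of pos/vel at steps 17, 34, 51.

State at t = 1.7778 s:
  b1     pos=(+0.000,+0.024) vel=(+0.000,+0.000) ωy=+0.00 pitch=+0.0°
  b2     pos=(+0.041,+0.072) vel=(+0.000,+0.000) ωy=+0.00 pitch=+0.1°
  b3     pos=(-0.135,+0.024) vel=(+0.000,+0.000) ωy=+0.00 pitch=+180.0°

Key-timestep trajectory:
   step    t(s)  b1.x    b1.z    b1.vx   b1.vz   b2.x    b2.z    b2.vx   b2.vz   b3.x    b3.z    b3.vx   b3.vz 
     17  0.1574   +0.000  +0.024  +0.000  +0.000   +0.041  +0.072  +0.001  +0.000   -0.016  +0.117  -0.144  -0.098
     34  0.3148   +0.000  +0.024  +0.000  -0.001   +0.041  +0.072  -0.001  +0.000   -0.062  +0.099  -0.421  -0.040
     51  0.4722   +0.000  +0.024  +0.000  +0.000   +0.041  +0.072  +0.000  +0.000   -0.135  +0.014  -0.034  +0.029


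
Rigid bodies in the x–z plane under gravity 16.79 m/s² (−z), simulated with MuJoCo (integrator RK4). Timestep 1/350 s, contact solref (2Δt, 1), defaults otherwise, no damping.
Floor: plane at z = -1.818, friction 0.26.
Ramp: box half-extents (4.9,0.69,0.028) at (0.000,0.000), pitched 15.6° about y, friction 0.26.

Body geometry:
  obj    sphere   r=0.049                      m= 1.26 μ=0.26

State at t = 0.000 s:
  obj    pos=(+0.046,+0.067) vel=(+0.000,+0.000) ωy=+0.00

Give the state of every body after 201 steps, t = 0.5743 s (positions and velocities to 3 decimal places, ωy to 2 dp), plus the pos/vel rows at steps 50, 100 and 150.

State at t = 0.5743 s:
  obj    pos=(+0.558,-0.076) vel=(+1.784,-0.498) ωy=+37.79

Key-timestep trajectory:
   step    t(s)  obj.x    obj.z    obj.vx   obj.vz 
     50  0.1429   +0.078  +0.058  +0.444  -0.124
    100  0.2857   +0.173  +0.032  +0.888  -0.248
    150  0.4286   +0.331  -0.013  +1.331  -0.372


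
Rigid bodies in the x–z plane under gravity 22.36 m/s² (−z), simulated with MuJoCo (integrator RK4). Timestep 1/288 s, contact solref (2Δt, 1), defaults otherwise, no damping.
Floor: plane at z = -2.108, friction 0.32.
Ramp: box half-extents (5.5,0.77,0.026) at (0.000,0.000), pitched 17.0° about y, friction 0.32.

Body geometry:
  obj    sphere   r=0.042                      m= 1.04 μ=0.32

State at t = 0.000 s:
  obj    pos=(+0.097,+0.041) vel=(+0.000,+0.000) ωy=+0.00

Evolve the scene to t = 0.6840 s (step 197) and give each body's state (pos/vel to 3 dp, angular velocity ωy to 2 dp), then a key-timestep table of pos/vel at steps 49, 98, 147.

State at t = 0.6840 s:
  obj    pos=(+1.142,-0.278) vel=(+3.055,-0.934) ωy=+76.04

Key-timestep trajectory:
   step    t(s)  obj.x    obj.z    obj.vx   obj.vz 
     49  0.1701   +0.162  +0.022  +0.760  -0.232
     98  0.3403   +0.356  -0.038  +1.520  -0.465
    147  0.5104   +0.679  -0.136  +2.279  -0.697


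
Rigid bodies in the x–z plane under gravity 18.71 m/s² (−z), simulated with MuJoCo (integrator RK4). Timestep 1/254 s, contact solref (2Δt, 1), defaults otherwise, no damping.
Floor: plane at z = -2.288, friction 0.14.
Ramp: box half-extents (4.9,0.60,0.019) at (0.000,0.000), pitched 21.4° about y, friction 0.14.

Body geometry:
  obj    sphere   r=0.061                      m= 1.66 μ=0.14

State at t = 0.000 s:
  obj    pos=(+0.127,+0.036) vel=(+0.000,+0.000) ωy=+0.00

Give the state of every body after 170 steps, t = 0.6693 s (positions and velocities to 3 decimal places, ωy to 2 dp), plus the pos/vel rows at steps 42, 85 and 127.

State at t = 0.6693 s:
  obj    pos=(+1.144,-0.362) vel=(+3.039,-1.191) ωy=+53.49

Key-timestep trajectory:
   step    t(s)  obj.x    obj.z    obj.vx   obj.vz 
     42  0.1654   +0.189  +0.012  +0.751  -0.294
     85  0.3346   +0.381  -0.064  +1.520  -0.596
    127  0.5000   +0.695  -0.186  +2.270  -0.890


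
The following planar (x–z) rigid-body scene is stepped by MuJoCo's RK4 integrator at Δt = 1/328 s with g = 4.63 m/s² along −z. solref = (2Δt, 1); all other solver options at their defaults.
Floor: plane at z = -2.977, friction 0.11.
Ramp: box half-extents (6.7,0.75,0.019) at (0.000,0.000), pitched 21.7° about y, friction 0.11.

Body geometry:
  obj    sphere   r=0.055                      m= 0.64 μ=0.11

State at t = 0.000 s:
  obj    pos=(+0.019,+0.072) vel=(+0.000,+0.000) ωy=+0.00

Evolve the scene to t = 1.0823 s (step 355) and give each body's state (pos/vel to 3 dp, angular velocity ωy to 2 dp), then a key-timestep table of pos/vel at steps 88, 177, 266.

State at t = 1.0823 s:
  obj    pos=(+0.694,-0.196) vel=(+1.247,-0.492) ωy=+23.28

Key-timestep trajectory:
   step    t(s)  obj.x    obj.z    obj.vx   obj.vz 
     88  0.2683   +0.061  +0.056  +0.309  -0.123
    177  0.5396   +0.187  +0.005  +0.621  -0.251
    266  0.8110   +0.398  -0.079  +0.933  -0.375


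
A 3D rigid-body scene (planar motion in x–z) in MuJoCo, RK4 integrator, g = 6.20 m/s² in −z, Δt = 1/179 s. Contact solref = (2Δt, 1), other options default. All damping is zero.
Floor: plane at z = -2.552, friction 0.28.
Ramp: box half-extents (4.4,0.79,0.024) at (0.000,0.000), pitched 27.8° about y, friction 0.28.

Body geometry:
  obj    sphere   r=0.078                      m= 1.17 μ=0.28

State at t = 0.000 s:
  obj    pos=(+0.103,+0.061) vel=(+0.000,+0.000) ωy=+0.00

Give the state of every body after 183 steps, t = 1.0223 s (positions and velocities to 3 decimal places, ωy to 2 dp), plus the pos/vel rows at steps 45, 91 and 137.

State at t = 1.0223 s:
  obj    pos=(+1.058,-0.442) vel=(+1.868,-0.985) ωy=+27.07

Key-timestep trajectory:
   step    t(s)  obj.x    obj.z    obj.vx   obj.vz 
     45  0.2514   +0.161  +0.031  +0.459  -0.242
     91  0.5084   +0.339  -0.064  +0.929  -0.490
    137  0.7654   +0.638  -0.221  +1.398  -0.737


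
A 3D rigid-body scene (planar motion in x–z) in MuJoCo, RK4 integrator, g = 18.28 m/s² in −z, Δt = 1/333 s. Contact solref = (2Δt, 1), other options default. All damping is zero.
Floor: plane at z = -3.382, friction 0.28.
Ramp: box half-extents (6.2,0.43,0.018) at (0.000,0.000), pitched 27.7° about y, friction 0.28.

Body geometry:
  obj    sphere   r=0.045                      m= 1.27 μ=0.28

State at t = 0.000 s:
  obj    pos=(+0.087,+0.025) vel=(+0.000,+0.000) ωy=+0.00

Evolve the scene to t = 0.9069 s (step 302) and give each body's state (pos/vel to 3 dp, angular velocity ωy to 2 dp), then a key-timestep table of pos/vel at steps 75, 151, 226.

State at t = 0.9069 s:
  obj    pos=(+2.297,-1.135) vel=(+4.874,-2.559) ωy=+122.31

Key-timestep trajectory:
   step    t(s)  obj.x    obj.z    obj.vx   obj.vz 
     75  0.2252   +0.224  -0.046  +1.210  -0.636
    151  0.4535   +0.640  -0.265  +2.437  -1.279
    226  0.6787   +1.325  -0.624  +3.647  -1.915


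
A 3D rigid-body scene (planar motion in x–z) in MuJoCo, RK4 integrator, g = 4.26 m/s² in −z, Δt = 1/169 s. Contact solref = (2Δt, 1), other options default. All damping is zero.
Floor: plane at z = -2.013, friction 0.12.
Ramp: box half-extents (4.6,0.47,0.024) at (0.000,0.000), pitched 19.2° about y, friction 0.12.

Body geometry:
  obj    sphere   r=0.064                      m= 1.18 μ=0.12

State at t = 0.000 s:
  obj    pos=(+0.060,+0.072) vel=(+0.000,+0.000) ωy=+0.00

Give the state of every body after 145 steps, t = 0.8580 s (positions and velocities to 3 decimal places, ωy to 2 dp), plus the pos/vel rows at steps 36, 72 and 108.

State at t = 0.8580 s:
  obj    pos=(+0.408,-0.049) vel=(+0.811,-0.282) ωy=+13.41

Key-timestep trajectory:
   step    t(s)  obj.x    obj.z    obj.vx   obj.vz 
     36  0.2130   +0.082  +0.065  +0.201  -0.070
     72  0.4260   +0.146  +0.042  +0.403  -0.140
    108  0.6391   +0.253  +0.005  +0.604  -0.210


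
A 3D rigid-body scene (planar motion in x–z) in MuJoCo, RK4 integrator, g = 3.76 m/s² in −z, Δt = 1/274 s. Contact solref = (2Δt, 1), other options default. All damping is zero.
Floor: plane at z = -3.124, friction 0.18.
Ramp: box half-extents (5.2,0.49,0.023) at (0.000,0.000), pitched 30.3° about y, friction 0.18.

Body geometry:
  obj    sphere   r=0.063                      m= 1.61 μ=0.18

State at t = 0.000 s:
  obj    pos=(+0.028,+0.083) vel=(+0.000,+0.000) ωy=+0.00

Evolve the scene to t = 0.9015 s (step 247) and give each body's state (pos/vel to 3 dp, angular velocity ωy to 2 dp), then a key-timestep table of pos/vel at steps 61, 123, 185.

State at t = 0.9015 s:
  obj    pos=(+0.504,-0.195) vel=(+1.055,-0.616) ωy=+19.38

Key-timestep trajectory:
   step    t(s)  obj.x    obj.z    obj.vx   obj.vz 
     61  0.2226   +0.057  +0.066  +0.261  -0.152
    123  0.4489   +0.146  +0.014  +0.525  -0.307
    185  0.6752   +0.295  -0.073  +0.790  -0.462


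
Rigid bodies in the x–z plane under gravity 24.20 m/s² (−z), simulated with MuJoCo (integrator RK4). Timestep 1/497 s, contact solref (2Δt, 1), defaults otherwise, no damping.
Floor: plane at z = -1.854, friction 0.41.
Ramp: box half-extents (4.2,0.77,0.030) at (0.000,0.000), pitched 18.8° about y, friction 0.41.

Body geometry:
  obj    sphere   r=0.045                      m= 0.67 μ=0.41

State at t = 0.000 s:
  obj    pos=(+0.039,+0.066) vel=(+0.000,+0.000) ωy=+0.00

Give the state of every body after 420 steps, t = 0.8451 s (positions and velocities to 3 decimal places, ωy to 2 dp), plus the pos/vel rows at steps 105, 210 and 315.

State at t = 0.8451 s:
  obj    pos=(+1.922,-0.575) vel=(+4.456,-1.517) ωy=+104.60

Key-timestep trajectory:
   step    t(s)  obj.x    obj.z    obj.vx   obj.vz 
    105  0.2113   +0.157  +0.026  +1.114  -0.379
    210  0.4225   +0.510  -0.094  +2.228  -0.759
    315  0.6338   +1.098  -0.295  +3.342  -1.138


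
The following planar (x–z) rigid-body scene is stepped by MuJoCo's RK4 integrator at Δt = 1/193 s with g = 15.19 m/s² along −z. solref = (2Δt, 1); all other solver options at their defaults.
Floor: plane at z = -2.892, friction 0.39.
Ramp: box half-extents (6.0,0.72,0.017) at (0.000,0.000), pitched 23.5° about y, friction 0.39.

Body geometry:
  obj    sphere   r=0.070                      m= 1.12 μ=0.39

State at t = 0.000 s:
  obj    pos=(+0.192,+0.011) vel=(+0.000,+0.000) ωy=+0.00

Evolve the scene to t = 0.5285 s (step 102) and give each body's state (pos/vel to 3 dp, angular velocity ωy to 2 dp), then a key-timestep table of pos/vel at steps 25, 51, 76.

State at t = 0.5285 s:
  obj    pos=(+0.746,-0.230) vel=(+2.097,-0.912) ωy=+32.65

Key-timestep trajectory:
   step    t(s)  obj.x    obj.z    obj.vx   obj.vz 
     25  0.1295   +0.225  -0.003  +0.514  -0.224
     51  0.2642   +0.331  -0.049  +1.049  -0.456
     76  0.3938   +0.500  -0.122  +1.563  -0.679


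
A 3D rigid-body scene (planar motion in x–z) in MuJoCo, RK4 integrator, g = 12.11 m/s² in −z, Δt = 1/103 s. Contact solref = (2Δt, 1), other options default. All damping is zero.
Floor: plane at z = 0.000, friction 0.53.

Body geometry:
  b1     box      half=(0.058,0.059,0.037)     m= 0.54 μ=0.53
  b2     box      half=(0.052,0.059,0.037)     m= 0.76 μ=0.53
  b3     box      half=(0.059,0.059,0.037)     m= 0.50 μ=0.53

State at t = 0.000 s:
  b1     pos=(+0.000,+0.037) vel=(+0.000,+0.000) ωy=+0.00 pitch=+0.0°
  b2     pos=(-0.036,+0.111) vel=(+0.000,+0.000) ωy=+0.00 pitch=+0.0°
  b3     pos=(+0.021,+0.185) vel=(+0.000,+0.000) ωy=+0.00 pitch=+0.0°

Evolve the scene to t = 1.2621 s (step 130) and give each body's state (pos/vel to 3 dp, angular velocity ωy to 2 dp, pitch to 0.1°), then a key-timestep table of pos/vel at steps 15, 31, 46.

State at t = 1.2621 s:
  b1     pos=(+0.000,+0.037) vel=(+0.000,+0.000) ωy=+0.00 pitch=+0.0°
  b2     pos=(-0.036,+0.111) vel=(+0.000,+0.000) ωy=+0.00 pitch=-0.1°
  b3     pos=(+0.161,+0.037) vel=(+0.000,+0.000) ωy=+0.00 pitch=+180.0°

Key-timestep trajectory:
   step    t(s)  b1.x    b1.z    b1.vx   b1.vz   b2.x    b2.z    b2.vx   b2.vz   b3.x    b3.z    b3.vx   b3.vz 
     15  0.1456   +0.000  +0.037  +0.000  +0.000   -0.036  +0.111  -0.001  +0.001   +0.031  +0.182  +0.153  -0.113
     31  0.3010   +0.000  +0.037  -0.001  +0.000   -0.036  +0.111  -0.001  +0.000   +0.080  +0.130  +0.609  -0.159
     46  0.4466   +0.000  +0.037  +0.000  +0.000   -0.036  +0.111  +0.000  +0.000   +0.164  +0.031  +0.032  +0.109


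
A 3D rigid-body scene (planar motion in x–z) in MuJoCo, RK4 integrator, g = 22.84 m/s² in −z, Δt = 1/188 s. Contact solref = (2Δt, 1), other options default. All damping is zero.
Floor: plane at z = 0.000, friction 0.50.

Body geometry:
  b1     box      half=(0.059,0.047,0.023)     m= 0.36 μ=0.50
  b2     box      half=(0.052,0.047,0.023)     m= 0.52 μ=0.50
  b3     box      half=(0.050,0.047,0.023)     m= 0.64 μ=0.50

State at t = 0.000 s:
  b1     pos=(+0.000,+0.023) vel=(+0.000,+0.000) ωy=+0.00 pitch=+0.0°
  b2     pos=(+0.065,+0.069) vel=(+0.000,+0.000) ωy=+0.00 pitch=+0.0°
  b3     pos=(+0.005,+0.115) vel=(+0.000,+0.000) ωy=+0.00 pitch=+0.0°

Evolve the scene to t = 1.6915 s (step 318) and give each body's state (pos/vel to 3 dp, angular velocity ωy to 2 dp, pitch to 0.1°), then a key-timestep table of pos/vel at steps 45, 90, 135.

State at t = 1.6915 s:
  b1     pos=(+0.000,+0.023) vel=(+0.000,+0.000) ωy=+0.00 pitch=+0.0°
  b2     pos=(+0.118,+0.052) vel=(+0.000,+0.000) ωy=+0.00 pitch=+90.0°
  b3     pos=(-0.126,+0.023) vel=(+0.000,+0.000) ωy=+0.00 pitch=+180.0°

Key-timestep trajectory:
   step    t(s)  b1.x    b1.z    b1.vx   b1.vz   b2.x    b2.z    b2.vx   b2.vz   b3.x    b3.z    b3.vx   b3.vz 
     45  0.2394   +0.000  +0.023  +0.000  +0.000   +0.085  +0.053  +0.293  +0.083   -0.048  +0.095  -0.427  -0.148
     90  0.4787   +0.000  +0.023  +0.000  +0.000   +0.134  +0.056  -0.039  -0.005   -0.126  +0.023  +0.001  +0.010
    135  0.7181   +0.000  +0.023  +0.000  +0.000   +0.122  +0.053  +0.029  +0.033   -0.126  +0.023  +0.000  +0.000


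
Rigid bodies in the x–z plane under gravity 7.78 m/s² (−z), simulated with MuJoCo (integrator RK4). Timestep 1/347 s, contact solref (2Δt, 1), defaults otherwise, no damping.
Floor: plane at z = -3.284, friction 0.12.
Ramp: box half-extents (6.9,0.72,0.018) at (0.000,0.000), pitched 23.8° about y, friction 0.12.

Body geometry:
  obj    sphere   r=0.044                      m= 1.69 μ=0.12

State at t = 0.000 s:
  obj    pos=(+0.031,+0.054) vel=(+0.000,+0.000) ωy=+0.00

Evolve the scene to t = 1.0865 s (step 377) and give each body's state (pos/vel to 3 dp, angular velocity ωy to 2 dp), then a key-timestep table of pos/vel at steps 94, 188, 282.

State at t = 1.0865 s:
  obj    pos=(+1.266,-0.490) vel=(+2.271,-1.006) ωy=+52.67

Key-timestep trajectory:
   step    t(s)  obj.x    obj.z    obj.vx   obj.vz 
     94  0.2709   +0.108  +0.020  +0.568  -0.246
    188  0.5418   +0.338  -0.081  +1.135  -0.496
    282  0.8127   +0.722  -0.251  +1.699  -0.753


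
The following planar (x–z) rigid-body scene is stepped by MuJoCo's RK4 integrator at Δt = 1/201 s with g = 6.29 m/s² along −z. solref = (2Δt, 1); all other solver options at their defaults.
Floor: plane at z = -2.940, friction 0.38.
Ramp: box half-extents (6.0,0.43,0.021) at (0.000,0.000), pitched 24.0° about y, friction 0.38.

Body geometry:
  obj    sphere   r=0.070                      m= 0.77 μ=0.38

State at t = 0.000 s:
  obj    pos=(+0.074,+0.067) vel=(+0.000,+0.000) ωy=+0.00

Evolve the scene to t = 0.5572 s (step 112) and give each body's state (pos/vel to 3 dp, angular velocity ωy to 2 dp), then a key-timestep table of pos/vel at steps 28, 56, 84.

State at t = 0.5572 s:
  obj    pos=(+0.333,-0.049) vel=(+0.930,-0.414) ωy=+14.54

Key-timestep trajectory:
   step    t(s)  obj.x    obj.z    obj.vx   obj.vz 
     28  0.1393   +0.090  +0.059  +0.233  -0.104
     56  0.2786   +0.139  +0.038  +0.465  -0.207
     84  0.4179   +0.220  +0.002  +0.698  -0.311


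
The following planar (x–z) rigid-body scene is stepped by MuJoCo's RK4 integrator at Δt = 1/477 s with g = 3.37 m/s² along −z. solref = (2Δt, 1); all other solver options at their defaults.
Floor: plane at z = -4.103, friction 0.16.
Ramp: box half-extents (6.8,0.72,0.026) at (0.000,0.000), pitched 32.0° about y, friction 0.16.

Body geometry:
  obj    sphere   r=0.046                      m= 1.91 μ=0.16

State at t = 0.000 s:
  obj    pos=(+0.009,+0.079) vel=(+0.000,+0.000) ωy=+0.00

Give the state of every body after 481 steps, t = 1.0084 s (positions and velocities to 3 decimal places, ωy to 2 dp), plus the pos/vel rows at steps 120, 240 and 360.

State at t = 1.0084 s:
  obj    pos=(+0.585,-0.280) vel=(+1.135,-0.720) ωy=+24.82

Key-timestep trajectory:
   step    t(s)  obj.x    obj.z    obj.vx   obj.vz 
    120  0.2516   +0.045  +0.057  +0.286  -0.178
    240  0.5031   +0.153  -0.011  +0.568  -0.360
    360  0.7547   +0.332  -0.122  +0.853  -0.532


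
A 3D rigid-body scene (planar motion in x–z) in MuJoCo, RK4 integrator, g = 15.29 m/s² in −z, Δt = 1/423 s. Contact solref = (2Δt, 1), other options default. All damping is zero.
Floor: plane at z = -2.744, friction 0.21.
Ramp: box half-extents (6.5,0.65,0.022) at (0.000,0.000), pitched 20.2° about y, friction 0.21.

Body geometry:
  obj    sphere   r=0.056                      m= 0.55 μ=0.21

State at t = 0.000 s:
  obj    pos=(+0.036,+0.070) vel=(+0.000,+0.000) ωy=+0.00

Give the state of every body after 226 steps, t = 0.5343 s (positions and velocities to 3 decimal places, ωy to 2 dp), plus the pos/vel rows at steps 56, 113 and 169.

State at t = 0.5343 s:
  obj    pos=(+0.541,-0.116) vel=(+1.891,-0.696) ωy=+35.97

Key-timestep trajectory:
   step    t(s)  obj.x    obj.z    obj.vx   obj.vz 
     56  0.1324   +0.067  +0.058  +0.469  -0.172
    113  0.2671   +0.162  +0.023  +0.946  -0.348
    169  0.3995   +0.318  -0.034  +1.414  -0.520


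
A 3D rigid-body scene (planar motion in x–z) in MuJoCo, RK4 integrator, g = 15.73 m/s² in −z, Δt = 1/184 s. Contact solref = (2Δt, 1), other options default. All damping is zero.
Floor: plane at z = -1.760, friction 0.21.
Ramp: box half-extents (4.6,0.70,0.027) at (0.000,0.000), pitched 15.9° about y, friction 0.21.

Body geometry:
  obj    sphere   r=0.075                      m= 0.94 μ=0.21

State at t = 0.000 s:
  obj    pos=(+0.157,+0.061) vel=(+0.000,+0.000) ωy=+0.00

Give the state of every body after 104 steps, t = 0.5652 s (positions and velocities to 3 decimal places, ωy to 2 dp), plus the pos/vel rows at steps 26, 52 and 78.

State at t = 0.5652 s:
  obj    pos=(+0.630,-0.073) vel=(+1.673,-0.477) ωy=+23.19

Key-timestep trajectory:
   step    t(s)  obj.x    obj.z    obj.vx   obj.vz 
     26  0.1413   +0.187  +0.053  +0.418  -0.119
     52  0.2826   +0.275  +0.028  +0.837  -0.238
     78  0.4239   +0.423  -0.014  +1.255  -0.358


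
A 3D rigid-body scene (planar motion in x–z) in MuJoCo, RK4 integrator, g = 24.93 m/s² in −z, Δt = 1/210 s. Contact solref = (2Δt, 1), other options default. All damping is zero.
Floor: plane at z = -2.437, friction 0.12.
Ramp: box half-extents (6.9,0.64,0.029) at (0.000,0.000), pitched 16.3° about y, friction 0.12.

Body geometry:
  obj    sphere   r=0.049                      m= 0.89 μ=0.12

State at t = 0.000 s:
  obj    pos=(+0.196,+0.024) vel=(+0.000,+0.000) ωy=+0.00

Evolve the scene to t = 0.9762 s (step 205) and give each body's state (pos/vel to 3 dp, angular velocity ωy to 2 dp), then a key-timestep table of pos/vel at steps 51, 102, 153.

State at t = 0.9762 s:
  obj    pos=(+2.482,-0.645) vel=(+4.683,-1.369) ωy=+99.54

Key-timestep trajectory:
   step    t(s)  obj.x    obj.z    obj.vx   obj.vz 
     51  0.2429   +0.338  -0.017  +1.165  -0.341
    102  0.4857   +0.762  -0.142  +2.330  -0.681
    153  0.7286   +1.469  -0.348  +3.495  -1.022


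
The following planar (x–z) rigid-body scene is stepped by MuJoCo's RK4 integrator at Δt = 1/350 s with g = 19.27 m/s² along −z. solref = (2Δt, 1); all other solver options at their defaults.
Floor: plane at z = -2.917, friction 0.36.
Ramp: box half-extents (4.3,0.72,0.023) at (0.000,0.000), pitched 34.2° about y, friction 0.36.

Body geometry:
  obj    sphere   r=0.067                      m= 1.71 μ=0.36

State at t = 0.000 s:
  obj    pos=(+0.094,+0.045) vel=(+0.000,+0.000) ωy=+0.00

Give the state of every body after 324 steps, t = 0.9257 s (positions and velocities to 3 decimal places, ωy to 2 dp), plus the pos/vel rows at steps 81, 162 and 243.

State at t = 0.9257 s:
  obj    pos=(+2.836,-1.818) vel=(+5.924,-4.026) ωy=+106.88

Key-timestep trajectory:
   step    t(s)  obj.x    obj.z    obj.vx   obj.vz 
     81  0.2314   +0.265  -0.072  +1.481  -1.007
    162  0.4629   +0.780  -0.421  +2.962  -2.013
    243  0.6943   +1.636  -1.003  +4.443  -3.019


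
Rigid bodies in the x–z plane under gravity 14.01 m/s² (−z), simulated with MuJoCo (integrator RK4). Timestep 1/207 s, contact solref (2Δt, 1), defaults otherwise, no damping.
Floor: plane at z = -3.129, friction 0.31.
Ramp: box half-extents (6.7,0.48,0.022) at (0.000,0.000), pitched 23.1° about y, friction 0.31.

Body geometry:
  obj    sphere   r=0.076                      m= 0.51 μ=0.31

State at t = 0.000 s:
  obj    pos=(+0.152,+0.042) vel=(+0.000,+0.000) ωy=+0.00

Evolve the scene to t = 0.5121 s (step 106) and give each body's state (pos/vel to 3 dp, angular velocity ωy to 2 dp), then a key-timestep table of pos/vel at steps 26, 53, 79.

State at t = 0.5121 s:
  obj    pos=(+0.626,-0.160) vel=(+1.849,-0.789) ωy=+26.45

Key-timestep trajectory:
   step    t(s)  obj.x    obj.z    obj.vx   obj.vz 
     26  0.1256   +0.180  +0.030  +0.454  -0.194
     53  0.2560   +0.270  -0.009  +0.925  -0.394
     79  0.3816   +0.415  -0.070  +1.378  -0.588
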